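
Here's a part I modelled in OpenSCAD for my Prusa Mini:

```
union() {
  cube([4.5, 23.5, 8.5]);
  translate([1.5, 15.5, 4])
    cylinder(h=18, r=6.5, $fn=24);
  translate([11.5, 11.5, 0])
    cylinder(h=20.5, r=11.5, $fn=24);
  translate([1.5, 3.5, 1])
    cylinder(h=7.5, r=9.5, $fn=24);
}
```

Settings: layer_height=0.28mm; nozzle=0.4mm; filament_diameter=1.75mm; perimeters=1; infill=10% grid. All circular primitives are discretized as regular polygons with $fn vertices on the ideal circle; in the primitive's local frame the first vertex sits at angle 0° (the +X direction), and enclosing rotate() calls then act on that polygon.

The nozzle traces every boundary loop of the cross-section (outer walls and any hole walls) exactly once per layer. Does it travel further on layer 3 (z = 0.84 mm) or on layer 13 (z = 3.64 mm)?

Layer 3 (z = 0.84): the cube (footprint 4.5×23.5) is included at this height (perimeter 56.00 mm); the cylinder at (1.5, 15.5) is absent (z outside [4, 22]); the r=11.5 cylinder at (11.5, 11.5) contributes a regular 24-gon of circumradius 11.5 (perimeter = 2·24·11.500·sin(180°/24) = 72.05 mm); the cylinder at (1.5, 3.5) is not intersected at this z (z outside [1, 8.5]); Taking the union: the regions partially overlap (shared area 55.95 mm²), so the edge portions inside another operand are dropped and the merged outline is re-measured after clipping — boundary = 89.18 mm. So its perimeter = 89.18 mm. Layer 13 (z = 3.64): the 4.5×23.5 cube contributes its full rectangle (perimeter 56.00 mm); the cylinder at (1.5, 15.5) is not intersected at this z (z outside [4, 22]); the r=11.5 cylinder at (11.5, 11.5) contributes a regular 24-gon of circumradius 11.5 (perimeter = 2·24·11.500·sin(180°/24) = 72.05 mm); the r=9.5 cylinder at (1.5, 3.5) gives a regular 24-gon of circumradius 9.5 (constant along its height) (perimeter = 2·24·9.500·sin(180°/24) = 59.52 mm); Combining (union): the regions partially overlap (shared area 171.98 mm²), so the edge portions inside another operand are dropped and the merged outline is re-measured after clipping — boundary = 102.69 mm. So its perimeter = 102.69 mm. Layer 13 is larger (102.69 vs 89.18 mm).

layer 13 (z = 3.64 mm)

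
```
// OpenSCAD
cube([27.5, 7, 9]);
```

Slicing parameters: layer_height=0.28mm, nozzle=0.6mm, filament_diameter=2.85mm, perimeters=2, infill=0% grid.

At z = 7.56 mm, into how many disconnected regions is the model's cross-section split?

1

At z = 7.56 mm: the cube is present — its section is the full 27.5×7 rectangle. The result has 1 disconnected region.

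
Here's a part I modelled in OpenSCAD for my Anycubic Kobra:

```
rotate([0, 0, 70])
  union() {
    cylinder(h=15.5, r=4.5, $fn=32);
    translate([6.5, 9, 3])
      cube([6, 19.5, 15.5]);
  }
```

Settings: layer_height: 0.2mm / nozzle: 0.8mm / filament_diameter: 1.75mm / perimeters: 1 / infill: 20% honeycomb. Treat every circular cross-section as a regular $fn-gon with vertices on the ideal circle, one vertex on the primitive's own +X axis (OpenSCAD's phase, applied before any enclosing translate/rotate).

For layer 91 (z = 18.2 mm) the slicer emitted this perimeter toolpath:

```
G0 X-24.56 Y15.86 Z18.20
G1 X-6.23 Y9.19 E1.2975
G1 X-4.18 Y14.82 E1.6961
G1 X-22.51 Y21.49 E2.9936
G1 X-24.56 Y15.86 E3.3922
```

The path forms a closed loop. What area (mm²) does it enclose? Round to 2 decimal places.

116.87 mm²

Apply the shoelace formula to the sequence of (X, Y) vertices; enclosed area = 116.87 mm².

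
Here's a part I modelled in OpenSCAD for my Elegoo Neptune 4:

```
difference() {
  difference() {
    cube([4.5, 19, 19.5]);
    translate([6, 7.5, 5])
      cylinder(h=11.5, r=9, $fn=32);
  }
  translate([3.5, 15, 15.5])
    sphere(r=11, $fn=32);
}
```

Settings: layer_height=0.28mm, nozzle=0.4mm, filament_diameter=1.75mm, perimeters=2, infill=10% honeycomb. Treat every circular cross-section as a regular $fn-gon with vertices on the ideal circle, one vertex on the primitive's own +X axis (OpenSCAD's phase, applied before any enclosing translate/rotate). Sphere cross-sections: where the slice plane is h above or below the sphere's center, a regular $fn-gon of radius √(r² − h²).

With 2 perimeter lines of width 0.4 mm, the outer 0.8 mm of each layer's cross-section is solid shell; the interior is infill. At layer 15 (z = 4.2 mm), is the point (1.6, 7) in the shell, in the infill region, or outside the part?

At z = 4.2 mm: the 4.5×19 cube contributes its full rectangle; the cylinder at (6, 7.5) is not intersected at this z (z outside [5, 16.5]); Taking the first minus the rest: none of the subtracted shapes is present at this height, so the 4.5×19 cube is unchanged — 1 connected region; the sphere at (3.5, 15) does not reach this height (|z−center|=11.300 > r=11); After the difference (first − rest): none of the subtracted shapes is present at this height, so the result so far is unchanged — 1 connected region. Overall, the cross-section is a single solid region. The nearest boundary edge runs (0.00, 19.00)→(0.00, 0.00); distance from the point to it = 1.60 mm. The point is inside the cross-section and 1.60 mm from the nearest boundary — more than the 0.8 mm shell width (2 × 0.4), so it's in the infill interior.

infill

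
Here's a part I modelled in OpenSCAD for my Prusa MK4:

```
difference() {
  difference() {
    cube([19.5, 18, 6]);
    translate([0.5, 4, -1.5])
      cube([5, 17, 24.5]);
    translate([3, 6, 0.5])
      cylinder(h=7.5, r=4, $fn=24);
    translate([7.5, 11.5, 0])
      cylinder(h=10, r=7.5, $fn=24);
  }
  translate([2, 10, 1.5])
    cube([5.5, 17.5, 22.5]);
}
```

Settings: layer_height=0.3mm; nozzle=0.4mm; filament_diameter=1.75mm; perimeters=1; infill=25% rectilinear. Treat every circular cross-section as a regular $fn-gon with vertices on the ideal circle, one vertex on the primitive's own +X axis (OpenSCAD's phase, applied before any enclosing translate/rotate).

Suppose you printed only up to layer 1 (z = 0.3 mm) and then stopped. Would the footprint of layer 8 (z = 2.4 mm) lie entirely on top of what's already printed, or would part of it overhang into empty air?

entirely on top

Compare the two slices. At z = 0.3: the cube is present — its section is the full 19.5×18 rectangle (area 351.00 mm²); the cube at (0.5, 4) (footprint 5×17) is included at this height (area 85.00 mm²); the cylinder at (3, 6) is not intersected at this z (z outside [0.5, 8]); the cylinder at (7.5, 11.5): section is a regular 24-gon, circumradius r=7.5 (area = (24/2)·7.500²·sin(360°/24) = 174.70 mm²); Subtracting the remaining from the first: starting from the 19.5×18 cube (351.00 mm²), the 5×17 cube at (0.5, 4) partially overlaps it — only the 70.00 mm² overlap (of its 85.00 mm²) is removed, clipping the outline; the r=7.5 cylinder at (7.5, 11.5) partially overlaps it — only the 114.31 mm² overlap (of its 174.70 mm²) is removed, clipping the outline — area = 166.69 mm²; the cube at (2, 10) does not reach this height (z outside [1.5, 24]); Taking the first minus the rest: none of the subtracted shapes is present at this height, so that combined region is unchanged — area = 166.69 mm². At z = 2.4: the 19.5×18 cube contributes its full rectangle (area 351.00 mm²); the cube at (0.5, 4) (footprint 5×17) is included at this height (area 85.00 mm²); the r=4 cylinder at (3, 6) gives a regular 24-gon of circumradius 4 (constant along its height) (area = (24/2)·4.000²·sin(360°/24) = 49.69 mm²); the r=7.5 cylinder at (7.5, 11.5) gives a regular 24-gon of circumradius 7.5 (constant along its height) (area = (24/2)·7.500²·sin(360°/24) = 174.70 mm²); Subtracting the remaining from the first: starting from the 19.5×18 cube (351.00 mm²), the 5×17 cube at (0.5, 4) partially overlaps it — only the 70.00 mm² overlap (of its 85.00 mm²) is removed, clipping the outline; the r=4 cylinder at (3, 6) partially overlaps it — only the 17.72 mm² overlap (of its 49.69 mm²) is removed, clipping the outline; the r=7.5 cylinder at (7.5, 11.5) partially overlaps it — only the 108.72 mm² overlap (of its 174.70 mm²) is removed, clipping the outline — area = 154.56 mm²; the cube at (2, 10) is present — its section is the full 5.5×17.5 rectangle (area 96.25 mm²); Subtracting the remaining from the first: starting from the result so far (154.56 mm²), the 5.5×17.5 cube at (2, 10) misses the remaining region (no effect) — area = 154.56 mm². Checking containment: the cross-section at z = 2.4 is a subset of the cross-section at z = 0.3.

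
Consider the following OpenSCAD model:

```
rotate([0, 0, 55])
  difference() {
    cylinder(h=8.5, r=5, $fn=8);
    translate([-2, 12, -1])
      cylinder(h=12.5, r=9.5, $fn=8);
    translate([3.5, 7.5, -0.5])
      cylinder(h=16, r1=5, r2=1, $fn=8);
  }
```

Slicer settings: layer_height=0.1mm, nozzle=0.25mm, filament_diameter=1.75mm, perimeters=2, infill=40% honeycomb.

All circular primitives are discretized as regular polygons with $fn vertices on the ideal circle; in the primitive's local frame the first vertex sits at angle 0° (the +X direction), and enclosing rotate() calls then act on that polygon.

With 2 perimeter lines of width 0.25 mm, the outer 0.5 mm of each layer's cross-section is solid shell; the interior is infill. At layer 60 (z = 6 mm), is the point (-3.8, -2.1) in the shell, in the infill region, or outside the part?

At z = 6 mm: the cylinder: section is a regular 8-gon, circumradius r=5; the cylinder at (-2, 12): section is a regular 8-gon, circumradius r=9.5; the cone at (3.5, 7.5) contributes a regular 8-gon of circumradius 3.375 (interpolated between r1=5 and r2=1 at t=0.406); Subtracting the remaining from the first: starting from the r=5 cylinder, the r=9.5 cylinder at (-2, 12) partially overlaps it — only the 6.65 mm² overlap (of its 255.27 mm²) is removed, clipping the outline; the cone at (3.5, 7.5) misses the remaining region (no effect) — 1 connected region; (whole slice rotated 55° about Z — lengths, areas and connectivity unchanged). Overall, the cross-section is a single solid region. Undo the 55° rotation: the query point maps to (-3.900, 1.908) in the un-rotated model frame. The nearest boundary edge runs (-5.00, 0.00)→(-3.68, 3.19); distance from the point to it = 0.29 mm. The point is inside the cross-section, 0.29 mm from the nearest boundary — within the 0.5 mm shell band (2 × 0.25).

shell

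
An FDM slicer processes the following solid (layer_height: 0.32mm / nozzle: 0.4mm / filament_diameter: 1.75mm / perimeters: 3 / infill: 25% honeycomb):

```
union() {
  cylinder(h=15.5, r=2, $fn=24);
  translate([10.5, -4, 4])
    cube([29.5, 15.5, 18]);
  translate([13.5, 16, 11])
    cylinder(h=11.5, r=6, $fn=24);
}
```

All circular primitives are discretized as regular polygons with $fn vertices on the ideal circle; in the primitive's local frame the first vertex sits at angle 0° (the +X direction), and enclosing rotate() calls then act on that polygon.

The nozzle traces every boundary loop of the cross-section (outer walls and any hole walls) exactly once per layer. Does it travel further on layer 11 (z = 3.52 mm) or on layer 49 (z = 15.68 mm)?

Layer 11 (z = 3.52): the cylinder: section is a regular 24-gon, circumradius r=2 (perimeter = 2·24·2.000·sin(180°/24) = 12.53 mm); the cube at (10.5, -4) is absent (z outside [4, 22]); the cylinder at (13.5, 16) is absent (z outside [11, 22.5]); Combining (union): only the r=2 cylinder is present, so the union is just that shape — boundary = 12.53 mm. So its perimeter = 12.53 mm. Layer 49 (z = 15.68): the cylinder is absent (z outside [0, 15.5]); the cube at (10.5, -4) (footprint 29.5×15.5) is included at this height (perimeter 90.00 mm); the cylinder at (13.5, 16): section is a regular 24-gon, circumradius r=6 (perimeter = 2·24·6.000·sin(180°/24) = 37.59 mm); Taking the union: the regions partially overlap (shared area 7.54 mm²), so the edge portions inside another operand are dropped and the merged outline is re-measured after clipping — boundary = 112.58 mm. So its perimeter = 112.58 mm. Layer 49 is larger (112.58 vs 12.53 mm).

layer 49 (z = 15.68 mm)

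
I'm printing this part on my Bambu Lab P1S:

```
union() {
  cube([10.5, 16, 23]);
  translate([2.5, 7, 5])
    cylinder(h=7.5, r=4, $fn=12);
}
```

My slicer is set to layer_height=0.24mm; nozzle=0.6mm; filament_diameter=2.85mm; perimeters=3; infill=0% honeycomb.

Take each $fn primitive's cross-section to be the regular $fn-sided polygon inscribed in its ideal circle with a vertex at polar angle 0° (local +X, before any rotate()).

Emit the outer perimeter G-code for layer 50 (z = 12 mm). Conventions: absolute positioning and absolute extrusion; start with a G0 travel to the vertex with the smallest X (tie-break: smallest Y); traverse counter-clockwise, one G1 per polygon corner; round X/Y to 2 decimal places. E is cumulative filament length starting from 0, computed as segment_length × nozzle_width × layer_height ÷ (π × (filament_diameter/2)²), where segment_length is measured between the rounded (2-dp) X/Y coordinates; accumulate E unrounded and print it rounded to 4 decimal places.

At z = 12 mm: the 10.5×16 cube contributes its full rectangle; the cylinder at (2.5, 7): section is a regular 12-gon, circumradius r=4; Combining (union): the regions partially overlap (shared area 42.14 mm²), so overlapping operands fuse into one piece — 1 connected region. The outline is a single polygon with 9 vertices. Extrusion per mm of travel: 0.6 × 0.24 / (π × 1.425²) = 0.022573. Accumulating E over each segment gives final E = 1.2175.

G0 X-1.50 Y7.00 Z12.00
G1 X-0.96 Y5.00 E0.0468
G1 X0.00 Y4.04 E0.0774
G1 X0.00 Y0.00 E0.1686
G1 X10.50 Y0.00 E0.4056
G1 X10.50 Y16.00 E0.7668
G1 X0.00 Y16.00 E1.0038
G1 X0.00 Y9.96 E1.1401
G1 X-0.96 Y9.00 E1.1708
G1 X-1.50 Y7.00 E1.2175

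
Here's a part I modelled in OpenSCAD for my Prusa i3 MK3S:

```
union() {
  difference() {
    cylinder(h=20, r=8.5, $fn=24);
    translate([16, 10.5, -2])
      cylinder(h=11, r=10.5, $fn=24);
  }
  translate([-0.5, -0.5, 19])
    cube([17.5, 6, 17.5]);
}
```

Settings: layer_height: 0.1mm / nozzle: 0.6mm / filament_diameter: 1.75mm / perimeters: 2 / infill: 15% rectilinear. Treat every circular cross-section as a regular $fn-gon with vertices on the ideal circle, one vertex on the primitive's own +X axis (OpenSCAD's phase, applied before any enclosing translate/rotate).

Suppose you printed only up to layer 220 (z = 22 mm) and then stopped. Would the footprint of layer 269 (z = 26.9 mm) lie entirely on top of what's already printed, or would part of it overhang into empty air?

entirely on top

Compare the two slices. At z = 22: the cylinder is not intersected at this z (z outside [0, 20]); the cylinder at (16, 10.5) is absent (z outside [-2, 9]); Taking the first minus the rest: the first operand is absent here, so nothing remains; the cube at (-0.5, -0.5) (footprint 17.5×6) is included at this height (area 105.00 mm²); Merging all regions: only the 17.5×6 cube at (-0.5, -0.5) is present, so the union is just that shape — area = 105.00 mm². At z = 26.9: the cylinder does not reach this height (z outside [0, 20]); the cylinder at (16, 10.5) does not reach this height (z outside [-2, 9]); Taking the first minus the rest: the first operand is absent here, so nothing remains; the cube at (-0.5, -0.5) (footprint 17.5×6) is included at this height (area 105.00 mm²); Taking the union: only the 17.5×6 cube at (-0.5, -0.5) is present, so the union is just that shape — area = 105.00 mm². Checking containment: the cross-section at z = 26.9 is a subset of the cross-section at z = 22.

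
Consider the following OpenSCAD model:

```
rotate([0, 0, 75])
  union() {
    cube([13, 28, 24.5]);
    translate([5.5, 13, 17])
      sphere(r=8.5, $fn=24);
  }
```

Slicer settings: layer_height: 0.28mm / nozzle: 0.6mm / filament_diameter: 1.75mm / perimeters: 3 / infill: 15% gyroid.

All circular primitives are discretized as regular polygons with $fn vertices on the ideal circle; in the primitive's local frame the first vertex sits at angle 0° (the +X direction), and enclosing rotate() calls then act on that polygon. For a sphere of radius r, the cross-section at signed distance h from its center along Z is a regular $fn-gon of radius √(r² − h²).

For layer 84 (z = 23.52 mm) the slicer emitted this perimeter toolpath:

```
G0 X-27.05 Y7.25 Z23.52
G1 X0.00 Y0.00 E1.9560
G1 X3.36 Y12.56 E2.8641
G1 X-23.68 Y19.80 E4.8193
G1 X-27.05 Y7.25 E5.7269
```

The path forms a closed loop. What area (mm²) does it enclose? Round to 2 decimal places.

Apply the shoelace formula to the sequence of (X, Y) vertices; enclosed area = 363.93 mm².

363.93 mm²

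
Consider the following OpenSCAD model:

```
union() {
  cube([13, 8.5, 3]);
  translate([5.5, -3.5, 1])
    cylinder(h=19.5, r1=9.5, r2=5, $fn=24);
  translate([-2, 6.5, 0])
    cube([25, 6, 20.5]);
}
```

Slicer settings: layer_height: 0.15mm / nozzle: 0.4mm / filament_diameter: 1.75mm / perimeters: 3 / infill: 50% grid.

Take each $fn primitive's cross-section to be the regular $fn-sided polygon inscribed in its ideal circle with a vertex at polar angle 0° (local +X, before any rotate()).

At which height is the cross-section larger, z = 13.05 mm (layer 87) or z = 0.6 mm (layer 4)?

Layer 87 (z = 13.05): the cube is not intersected at this z (z outside [0, 3]); the cone at (5.5, -3.5): at t=0.618 of its height the radius interpolates to r₁+(r₂−r₁)t = 6.719, giving a regular 24-gon of that circumradius (area = (24/2)·6.719²·sin(360°/24) = 140.22 mm²); the cube at (-2, 6.5) (footprint 25×6) is included at this height (area 150.00 mm²); Taking the union: the 2 present regions are separate (no shared area or edge), so areas and boundary lengths simply add and each stays a separate island — area = 290.22 mm². So its area = 290.22 mm². Layer 4 (z = 0.6): the cube is present — its section is the full 13×8.5 rectangle (area 110.50 mm²); the cone at (5.5, -3.5) does not reach this height (z outside [1, 20.5]); the 25×6 cube at (-2, 6.5) contributes its full rectangle (area 150.00 mm²); Taking the union: the regions partially overlap — summed areas 260.50 mm² minus the doubly-counted overlap 26.00 mm² gives 234.50 mm² — area = 234.50 mm². So its area = 234.50 mm². Layer 87 is larger (290.22 vs 234.50 mm²).

layer 87 (z = 13.05 mm)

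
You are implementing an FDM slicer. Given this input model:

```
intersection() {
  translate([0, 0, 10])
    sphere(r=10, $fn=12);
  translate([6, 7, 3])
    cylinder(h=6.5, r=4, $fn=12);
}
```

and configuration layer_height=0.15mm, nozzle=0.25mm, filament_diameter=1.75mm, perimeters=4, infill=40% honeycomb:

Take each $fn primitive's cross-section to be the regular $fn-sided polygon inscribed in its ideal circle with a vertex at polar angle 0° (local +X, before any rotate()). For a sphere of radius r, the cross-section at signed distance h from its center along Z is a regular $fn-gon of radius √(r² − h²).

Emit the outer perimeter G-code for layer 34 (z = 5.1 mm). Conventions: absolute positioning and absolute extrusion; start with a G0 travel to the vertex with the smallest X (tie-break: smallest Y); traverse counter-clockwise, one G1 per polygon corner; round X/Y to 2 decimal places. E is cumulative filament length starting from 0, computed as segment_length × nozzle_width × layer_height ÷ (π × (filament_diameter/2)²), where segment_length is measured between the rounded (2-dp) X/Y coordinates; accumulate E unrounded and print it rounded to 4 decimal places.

G0 X2.00 Y7.00 Z5.10
G1 X2.54 Y5.00 E0.0323
G1 X4.00 Y3.54 E0.0645
G1 X6.00 Y3.00 E0.0968
G1 X7.79 Y3.48 E0.1257
G1 X7.55 Y4.36 E0.1399
G1 X4.36 Y7.55 E0.2102
G1 X2.30 Y8.10 E0.2435
G1 X2.00 Y7.00 E0.2613

At z = 5.1 mm: the r=10 sphere slices to a regular 12-gon of circumradius 8.717 (√(r²−h²) with h=4.9 from center); the r=4 cylinder at (6, 7) contributes a regular 12-gon of circumradius 4; Keeping only the common overlap: the r=4 cylinder at (6, 7) partially overlaps the r=10 sphere; clipping to the common part keeps 16.52 mm² — 1 connected region. The outline is a single polygon with 8 vertices. Extrusion per mm of travel: 0.25 × 0.15 / (π × 0.875²) = 0.015591. Accumulating E over each segment gives final E = 0.2613.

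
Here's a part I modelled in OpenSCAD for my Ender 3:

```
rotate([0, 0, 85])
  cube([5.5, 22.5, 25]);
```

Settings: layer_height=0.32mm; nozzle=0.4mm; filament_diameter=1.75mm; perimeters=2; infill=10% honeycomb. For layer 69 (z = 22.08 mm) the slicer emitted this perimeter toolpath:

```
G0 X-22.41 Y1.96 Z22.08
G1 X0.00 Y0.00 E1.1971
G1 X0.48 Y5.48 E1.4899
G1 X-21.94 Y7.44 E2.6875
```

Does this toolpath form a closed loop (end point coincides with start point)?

no

Start point (G0): (-22.41, 1.96). End point (last G1): the path does not return to the start — open.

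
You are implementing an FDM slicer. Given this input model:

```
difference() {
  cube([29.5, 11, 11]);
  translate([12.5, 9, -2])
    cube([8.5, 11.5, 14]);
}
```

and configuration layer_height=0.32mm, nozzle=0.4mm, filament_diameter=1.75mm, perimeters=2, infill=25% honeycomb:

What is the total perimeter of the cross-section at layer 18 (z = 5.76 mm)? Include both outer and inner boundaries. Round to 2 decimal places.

85.00 mm

At z = 5.76 mm: the cube is present — its section is the full 29.5×11 rectangle (perimeter 81.00 mm); the 8.5×11.5 cube at (12.5, 9) contributes its full rectangle (perimeter 40.00 mm); After the difference (first − rest): starting from the 29.5×11 cube, the 8.5×11.5 cube at (12.5, 9) partially overlaps it — only the 17.00 mm² overlap (of its 97.75 mm²) is removed, clipping the outline — boundary = 85.00 mm. Overall, the cross-section is a single solid region. Total boundary length (outer) = 85.00 mm.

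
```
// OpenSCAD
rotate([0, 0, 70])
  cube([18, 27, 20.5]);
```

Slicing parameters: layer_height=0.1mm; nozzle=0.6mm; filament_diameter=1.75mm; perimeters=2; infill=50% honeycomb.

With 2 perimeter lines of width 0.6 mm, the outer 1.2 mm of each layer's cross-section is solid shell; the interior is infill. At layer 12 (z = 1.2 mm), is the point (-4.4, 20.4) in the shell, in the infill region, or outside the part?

At z = 1.2 mm: the cube is present — its section is the full 18×27 rectangle; (whole slice rotated 70° about Z — lengths, areas and connectivity unchanged). Overall, the cross-section is a single solid region. Undo the 70° rotation: the query point maps to (17.665, 11.112) in the un-rotated model frame. The nearest boundary edge runs (18.00, 0.00)→(18.00, 27.00); distance from the point to it = 0.34 mm. The point is inside the cross-section, 0.34 mm from the nearest boundary — within the 1.2 mm shell band (2 × 0.6).

shell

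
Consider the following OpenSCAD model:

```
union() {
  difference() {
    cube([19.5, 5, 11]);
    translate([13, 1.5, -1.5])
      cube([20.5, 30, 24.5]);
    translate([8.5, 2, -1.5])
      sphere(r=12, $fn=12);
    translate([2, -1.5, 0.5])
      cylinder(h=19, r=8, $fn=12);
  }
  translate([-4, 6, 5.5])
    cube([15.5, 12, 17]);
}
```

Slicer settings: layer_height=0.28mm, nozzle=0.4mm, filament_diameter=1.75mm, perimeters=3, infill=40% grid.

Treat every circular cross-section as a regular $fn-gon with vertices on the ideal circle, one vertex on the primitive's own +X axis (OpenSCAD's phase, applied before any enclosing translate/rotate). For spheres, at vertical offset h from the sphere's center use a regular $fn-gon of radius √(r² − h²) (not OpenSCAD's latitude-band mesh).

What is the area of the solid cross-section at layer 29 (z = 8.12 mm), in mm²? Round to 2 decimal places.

192.24 mm²

At z = 8.12 mm: the cube (footprint 19.5×5) is included at this height (area 97.50 mm²); the 20.5×30 cube at (13, 1.5) contributes its full rectangle (area 615.00 mm²); the r=12 sphere at (8.5, 2) slices to a regular 12-gon of circumradius 7.173 (√(r²−h²) with h=9.62 from center) (area = (12/2)·7.173²·sin(360°/12) = 154.37 mm²); the r=8 cylinder at (2, -1.5) gives a regular 12-gon of circumradius 8 (constant along its height) (area = (12/2)·8.000²·sin(360°/12) = 192.00 mm²); Subtracting the remaining from the first: starting from the 19.5×5 cube (97.50 mm²), the 20.5×30 cube at (13, 1.5) partially overlaps it — only the 22.75 mm² overlap (of its 615.00 mm²) is removed, clipping the outline; the r=12 sphere at (8.5, 2) partially overlaps it — only the 60.13 mm² overlap (of its 154.37 mm²) is removed, clipping the outline; the r=8 cylinder at (2, -1.5) partially overlaps it — only the 8.38 mm² overlap (of its 192.00 mm²) is removed, clipping the outline — area = 6.24 mm²; the cube at (-4, 6) (footprint 15.5×12) is included at this height (area 186.00 mm²); Taking the union: the 2 present regions are separate (no shared area or edge), so areas and boundary lengths simply add and each stays a separate island — area = 192.24 mm². Overall, the cross-section has 2 separate islands. Net area = 192.24 mm².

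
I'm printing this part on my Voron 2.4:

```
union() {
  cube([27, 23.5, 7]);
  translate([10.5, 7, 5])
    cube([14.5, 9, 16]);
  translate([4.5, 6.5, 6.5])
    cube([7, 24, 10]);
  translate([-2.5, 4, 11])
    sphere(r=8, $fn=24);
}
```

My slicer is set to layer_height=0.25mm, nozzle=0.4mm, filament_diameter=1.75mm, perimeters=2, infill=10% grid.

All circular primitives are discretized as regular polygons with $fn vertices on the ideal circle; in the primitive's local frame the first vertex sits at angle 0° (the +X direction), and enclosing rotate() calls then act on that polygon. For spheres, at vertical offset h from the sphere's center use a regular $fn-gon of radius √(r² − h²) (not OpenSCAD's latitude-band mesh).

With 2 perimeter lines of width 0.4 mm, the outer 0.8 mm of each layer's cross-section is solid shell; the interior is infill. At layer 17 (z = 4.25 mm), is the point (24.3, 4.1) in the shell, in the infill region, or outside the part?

At z = 4.25 mm: the cube is present — its section is the full 27×23.5 rectangle; the cube at (10.5, 7) does not reach this height (z outside [5, 21]); the cube at (4.5, 6.5) is not intersected at this z (z outside [6.5, 16.5]); the r=8 sphere at (-2.5, 4) contributes a regular 24-gon of circumradius √(8²−6.75²) = 4.294; Merging all regions: the regions partially overlap (shared area 8.57 mm²), so overlapping operands fuse into one piece — 1 connected region. Overall, the cross-section is a single solid region. The nearest boundary edge runs (27.00, 23.50)→(27.00, 0.00); distance from the point to it = 2.70 mm. The point is inside the cross-section and 2.70 mm from the nearest boundary — more than the 0.8 mm shell width (2 × 0.4), so it's in the infill interior.

infill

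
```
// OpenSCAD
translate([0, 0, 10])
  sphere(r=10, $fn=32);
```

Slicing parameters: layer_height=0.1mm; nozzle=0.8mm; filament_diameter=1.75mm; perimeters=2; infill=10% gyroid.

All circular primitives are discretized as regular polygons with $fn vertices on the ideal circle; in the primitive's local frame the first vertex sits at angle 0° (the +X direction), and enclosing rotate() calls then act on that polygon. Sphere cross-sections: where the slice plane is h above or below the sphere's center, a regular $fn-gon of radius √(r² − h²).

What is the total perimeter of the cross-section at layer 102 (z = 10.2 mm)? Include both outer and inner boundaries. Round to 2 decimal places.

At z = 10.2 mm: the r=10 sphere contributes a regular 32-gon of circumradius √(10²−0.2²) = 9.998 (perimeter = 2·32·9.998·sin(180°/32) = 62.72 mm). Overall, the cross-section is a single solid region. Total boundary length (outer) = 62.72 mm.

62.72 mm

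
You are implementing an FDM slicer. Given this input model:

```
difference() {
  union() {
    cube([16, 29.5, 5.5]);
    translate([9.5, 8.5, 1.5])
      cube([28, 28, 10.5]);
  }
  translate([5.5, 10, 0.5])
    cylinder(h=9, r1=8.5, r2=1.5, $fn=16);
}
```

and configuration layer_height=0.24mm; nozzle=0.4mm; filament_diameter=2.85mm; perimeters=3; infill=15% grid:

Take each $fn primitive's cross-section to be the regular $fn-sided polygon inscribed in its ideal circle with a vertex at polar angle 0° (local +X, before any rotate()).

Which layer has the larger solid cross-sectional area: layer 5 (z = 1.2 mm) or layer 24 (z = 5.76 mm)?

Layer 5 (z = 1.2): the 16×29.5 cube contributes its full rectangle (area 472.00 mm²); the cube at (9.5, 8.5) is absent (z outside [1.5, 12]); Combining (union): only the 16×29.5 cube is present, so the union is just that shape — area = 472.00 mm²; the cone at (5.5, 10) (r1=8.5→r2=1.5) has section circumradius 7.956 here — a regular 16-gon (area = (16/2)·7.956²·sin(360°/16) = 193.76 mm²); Subtracting the remaining from the first: starting from that combined region (472.00 mm²), the cone at (5.5, 10) partially overlaps it — only the 175.55 mm² overlap (of its 193.76 mm²) is removed, clipping the outline — area = 296.45 mm². So its area = 296.45 mm². Layer 24 (z = 5.76): the cube does not reach this height (z outside [0, 5.5]); the cube at (9.5, 8.5) (footprint 28×28) is included at this height (area 784.00 mm²); Taking the union: only the 28×28 cube at (9.5, 8.5) is present, so the union is just that shape — area = 784.00 mm²; the cone at (5.5, 10): at t=0.584 of its height the radius interpolates to r₁+(r₂−r₁)t = 4.409, giving a regular 16-gon of that circumradius (area = (16/2)·4.409²·sin(360°/16) = 59.51 mm²); After the difference (first − rest): starting from the result so far (784.00 mm²), the cone at (5.5, 10) partially overlaps it — only the 0.80 mm² overlap (of its 59.51 mm²) is removed, clipping the outline — area = 783.20 mm². So its area = 783.20 mm². Layer 24 is larger (783.20 vs 296.45 mm²).

layer 24 (z = 5.76 mm)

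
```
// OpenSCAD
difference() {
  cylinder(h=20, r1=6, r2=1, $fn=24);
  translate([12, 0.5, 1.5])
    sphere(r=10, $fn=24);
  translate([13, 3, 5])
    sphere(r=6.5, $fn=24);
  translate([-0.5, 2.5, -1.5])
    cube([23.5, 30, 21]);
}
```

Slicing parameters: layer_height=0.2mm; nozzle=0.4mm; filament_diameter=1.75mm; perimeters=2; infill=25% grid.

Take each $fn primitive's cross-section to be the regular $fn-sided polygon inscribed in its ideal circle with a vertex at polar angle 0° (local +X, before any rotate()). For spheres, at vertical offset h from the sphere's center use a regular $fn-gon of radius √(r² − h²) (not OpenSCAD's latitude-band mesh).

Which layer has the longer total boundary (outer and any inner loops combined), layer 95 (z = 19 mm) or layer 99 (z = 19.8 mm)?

layer 95 (z = 19 mm)

Layer 95 (z = 19): the cone (r1=6→r2=1) has section circumradius 1.250 here — a regular 24-gon (perimeter = 2·24·1.250·sin(180°/24) = 7.83 mm); the sphere at (12, 0.5) is not intersected at this z (|z−center|=17.500 > r=10); the sphere at (13, 3) is absent (|z−center|=14.000 > r=6.5); the cube at (-0.5, 2.5) is present — its section is the full 23.5×30 rectangle (perimeter 107.00 mm); Subtracting the remaining from the first: starting from the cone, the 23.5×30 cube at (-0.5, 2.5) misses the remaining region (no effect) — boundary = 7.83 mm. So its perimeter = 7.83 mm. Layer 99 (z = 19.8): the cone contributes a regular 24-gon of circumradius 1.050 (interpolated between r1=6 and r2=1 at t=0.990) (perimeter = 2·24·1.050·sin(180°/24) = 6.58 mm); the sphere at (12, 0.5) does not reach this height (|z−center|=18.300 > r=10); the sphere at (13, 3) does not reach this height (|z−center|=14.800 > r=6.5); the cube at (-0.5, 2.5) is not intersected at this z (z outside [-1.5, 19.5]); After the difference (first − rest): none of the subtracted shapes is present at this height, so the cone is unchanged — boundary = 6.58 mm. So its perimeter = 6.58 mm. Layer 95 is larger (7.83 vs 6.58 mm).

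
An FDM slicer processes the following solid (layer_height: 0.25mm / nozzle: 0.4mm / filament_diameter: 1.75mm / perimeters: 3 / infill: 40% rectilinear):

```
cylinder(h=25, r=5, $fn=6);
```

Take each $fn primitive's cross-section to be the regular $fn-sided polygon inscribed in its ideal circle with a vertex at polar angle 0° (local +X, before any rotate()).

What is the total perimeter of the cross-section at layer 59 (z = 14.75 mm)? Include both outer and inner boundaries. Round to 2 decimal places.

At z = 14.75 mm: the r=5 cylinder gives a regular 6-gon of circumradius 5 (constant along its height) (perimeter = 2·6·5.000·sin(180°/6) = 30.00 mm). Overall, the cross-section is a single solid region. Total boundary length (outer) = 30.00 mm.

30.00 mm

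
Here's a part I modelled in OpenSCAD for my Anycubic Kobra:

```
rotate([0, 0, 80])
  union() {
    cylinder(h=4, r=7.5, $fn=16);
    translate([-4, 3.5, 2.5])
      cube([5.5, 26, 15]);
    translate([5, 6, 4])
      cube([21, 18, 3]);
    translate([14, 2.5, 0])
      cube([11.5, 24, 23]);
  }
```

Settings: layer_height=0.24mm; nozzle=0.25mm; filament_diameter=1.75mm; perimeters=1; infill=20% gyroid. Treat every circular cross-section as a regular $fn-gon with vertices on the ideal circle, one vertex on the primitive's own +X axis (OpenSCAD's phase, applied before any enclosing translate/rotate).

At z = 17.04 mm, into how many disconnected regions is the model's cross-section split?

2

At z = 17.04 mm: the cylinder is not intersected at this z (z outside [0, 4]); the 5.5×26 cube at (-4, 3.5) contributes its full rectangle; the cube at (5, 6) is absent (z outside [4, 7]); the cube at (14, 2.5) is present — its section is the full 11.5×24 rectangle; Combining (union): the 2 present regions are separate (no shared area or edge), so areas and boundary lengths simply add and each stays a separate island — 2 connected regions; (whole slice rotated 80° about Z — lengths, areas and connectivity unchanged). The result has 2 disconnected regions.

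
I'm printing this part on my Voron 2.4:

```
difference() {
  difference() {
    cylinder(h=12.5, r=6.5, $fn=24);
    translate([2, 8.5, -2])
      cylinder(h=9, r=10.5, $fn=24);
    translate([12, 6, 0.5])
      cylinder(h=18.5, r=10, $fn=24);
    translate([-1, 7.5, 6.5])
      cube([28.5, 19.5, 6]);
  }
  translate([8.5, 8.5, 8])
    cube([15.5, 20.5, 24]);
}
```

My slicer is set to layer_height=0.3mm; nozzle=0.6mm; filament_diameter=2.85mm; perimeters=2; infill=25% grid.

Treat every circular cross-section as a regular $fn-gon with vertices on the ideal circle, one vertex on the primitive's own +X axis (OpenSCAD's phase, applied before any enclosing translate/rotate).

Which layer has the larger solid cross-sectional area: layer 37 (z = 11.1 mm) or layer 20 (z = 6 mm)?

Layer 37 (z = 11.1): the r=6.5 cylinder contributes a regular 24-gon of circumradius 6.5 (area = (24/2)·6.500²·sin(360°/24) = 131.22 mm²); the cylinder at (2, 8.5) does not reach this height (z outside [-2, 7]); the r=10 cylinder at (12, 6) contributes a regular 24-gon of circumradius 10 (area = (24/2)·10.000²·sin(360°/24) = 310.58 mm²); the cube at (-1, 7.5) (footprint 28.5×19.5) is included at this height (area 555.75 mm²); Taking the first minus the rest: starting from the r=6.5 cylinder (131.22 mm²), the r=10 cylinder at (12, 6) partially overlaps it — only the 18.63 mm² overlap (of its 310.58 mm²) is removed, clipping the outline; the 28.5×19.5 cube at (-1, 7.5) misses the remaining region (no effect) — area = 112.59 mm²; the cube at (8.5, 8.5) is present — its section is the full 15.5×20.5 rectangle (area 317.75 mm²); Taking the first minus the rest: starting from the result so far (112.59 mm²), the 15.5×20.5 cube at (8.5, 8.5) misses the remaining region (no effect) — area = 112.59 mm². So its area = 112.59 mm². Layer 20 (z = 6): the cylinder: section is a regular 24-gon, circumradius r=6.5 (area = (24/2)·6.500²·sin(360°/24) = 131.22 mm²); the cylinder at (2, 8.5): section is a regular 24-gon, circumradius r=10.5 (area = (24/2)·10.500²·sin(360°/24) = 342.42 mm²); the r=10 cylinder at (12, 6) gives a regular 24-gon of circumradius 10 (constant along its height) (area = (24/2)·10.000²·sin(360°/24) = 310.58 mm²); the cube at (-1, 7.5) is not intersected at this z (z outside [6.5, 12.5]); Taking the first minus the rest: starting from the r=6.5 cylinder (131.22 mm²), the r=10.5 cylinder at (2, 8.5) partially overlaps it — only the 78.48 mm² overlap (of its 342.42 mm²) is removed, clipping the outline; the r=10 cylinder at (12, 6) partially overlaps it — only the 0.53 mm² overlap (of its 310.58 mm²) is removed, clipping the outline — area = 52.21 mm²; the cube at (8.5, 8.5) is not intersected at this z (z outside [8, 32]); After the difference (first − rest): none of the subtracted shapes is present at this height, so the result so far is unchanged — area = 52.21 mm². So its area = 52.21 mm². Layer 37 is larger (112.59 vs 52.21 mm²).

layer 37 (z = 11.1 mm)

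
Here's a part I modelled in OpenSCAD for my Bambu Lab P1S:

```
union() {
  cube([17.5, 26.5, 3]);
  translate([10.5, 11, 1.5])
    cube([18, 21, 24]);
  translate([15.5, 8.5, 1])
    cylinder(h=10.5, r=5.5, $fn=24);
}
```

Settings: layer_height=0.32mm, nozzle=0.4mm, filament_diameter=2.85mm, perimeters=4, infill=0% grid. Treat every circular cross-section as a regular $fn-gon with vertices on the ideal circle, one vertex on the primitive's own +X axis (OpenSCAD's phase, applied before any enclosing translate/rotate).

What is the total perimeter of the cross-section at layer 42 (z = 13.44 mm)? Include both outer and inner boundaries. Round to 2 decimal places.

At z = 13.44 mm: the cube does not reach this height (z outside [0, 3]); the cube at (10.5, 11) is present — its section is the full 18×21 rectangle (perimeter 78.00 mm); the cylinder at (15.5, 8.5) does not reach this height (z outside [1, 11.5]); Merging all regions: only the 18×21 cube at (10.5, 11) is present, so the union is just that shape — boundary = 78.00 mm. Overall, the cross-section is a single solid region. Total boundary length (outer) = 78.00 mm.

78.00 mm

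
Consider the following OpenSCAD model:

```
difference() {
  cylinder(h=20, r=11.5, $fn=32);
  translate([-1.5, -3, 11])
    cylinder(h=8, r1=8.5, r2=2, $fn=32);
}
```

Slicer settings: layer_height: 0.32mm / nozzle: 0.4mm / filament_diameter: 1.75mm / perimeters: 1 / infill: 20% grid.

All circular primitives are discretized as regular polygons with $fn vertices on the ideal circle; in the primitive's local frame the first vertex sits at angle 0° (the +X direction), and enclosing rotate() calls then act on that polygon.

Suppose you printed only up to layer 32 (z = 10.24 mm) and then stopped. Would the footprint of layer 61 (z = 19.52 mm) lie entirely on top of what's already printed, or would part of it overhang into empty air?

Compare the two slices. At z = 10.24: the cylinder: section is a regular 32-gon, circumradius r=11.5 (area = (32/2)·11.500²·sin(360°/32) = 412.81 mm²); the cone at (-1.5, -3) is absent (z outside [11, 19]); Taking the first minus the rest: none of the subtracted shapes is present at this height, so the r=11.5 cylinder is unchanged — area = 412.81 mm². At z = 19.52: the cylinder: section is a regular 32-gon, circumradius r=11.5 (area = (32/2)·11.500²·sin(360°/32) = 412.81 mm²); the cone at (-1.5, -3) does not reach this height (z outside [11, 19]); After the difference (first − rest): none of the subtracted shapes is present at this height, so the r=11.5 cylinder is unchanged — area = 412.81 mm². Checking containment: the cross-section at z = 19.52 is a subset of the cross-section at z = 10.24.

entirely on top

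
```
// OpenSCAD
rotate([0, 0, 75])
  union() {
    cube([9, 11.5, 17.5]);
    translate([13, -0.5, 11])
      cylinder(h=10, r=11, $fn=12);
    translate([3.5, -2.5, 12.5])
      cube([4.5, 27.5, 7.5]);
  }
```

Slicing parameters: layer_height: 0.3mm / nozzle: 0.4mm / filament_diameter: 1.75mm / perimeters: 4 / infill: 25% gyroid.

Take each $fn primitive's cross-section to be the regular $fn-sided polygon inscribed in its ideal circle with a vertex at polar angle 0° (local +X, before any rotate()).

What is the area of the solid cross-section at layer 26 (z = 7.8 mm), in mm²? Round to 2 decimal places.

At z = 7.8 mm: the cube is present — its section is the full 9×11.5 rectangle (area 103.50 mm²); the cylinder at (13, -0.5) does not reach this height (z outside [11, 21]); the cube at (3.5, -2.5) is not intersected at this z (z outside [12.5, 20]); Merging all regions: only the 9×11.5 cube is present, so the union is just that shape — area = 103.50 mm²; (rotated 75° about Z; rotation is an isometry so areas/perimeters/island counts are preserved). Overall, the cross-section is a single solid region. Net area = 103.50 mm².

103.50 mm²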